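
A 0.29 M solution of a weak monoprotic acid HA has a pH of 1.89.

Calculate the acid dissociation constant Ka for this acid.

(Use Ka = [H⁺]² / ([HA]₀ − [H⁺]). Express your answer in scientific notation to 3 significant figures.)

[H⁺] = 10^(−pH) = 10^(−1.89) = 1.288e-02 M. For HA ⇌ H⁺ + A⁻, Ka = [H⁺][A⁻]/[HA] = [H⁺]² / ([HA]₀ − [H⁺]) = (1.288e-02)² / (0.29 − 1.288e-02) = 5.99e-04.

K_a = 5.99e-04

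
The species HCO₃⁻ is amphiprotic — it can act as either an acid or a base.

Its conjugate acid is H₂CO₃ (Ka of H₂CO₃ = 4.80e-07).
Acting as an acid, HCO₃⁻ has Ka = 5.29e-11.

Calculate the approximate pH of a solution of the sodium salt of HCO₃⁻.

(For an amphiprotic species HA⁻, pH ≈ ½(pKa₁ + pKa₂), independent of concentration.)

pKa₁ = -log(4.80e-07) = 6.32; pKa₂ = -log(5.29e-11) = 10.28. For an amphiprotic species, pH ≈ ½(pKa₁ + pKa₂) = ½(6.32 + 10.28) = 8.30.

pH = 8.30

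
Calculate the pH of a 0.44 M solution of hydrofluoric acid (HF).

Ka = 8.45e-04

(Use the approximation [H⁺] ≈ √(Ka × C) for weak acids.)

[H⁺] = √(Ka × C) = √(8.45e-04 × 0.44) = 1.9282e-02. pH = -log(1.9282e-02)

pH = 1.71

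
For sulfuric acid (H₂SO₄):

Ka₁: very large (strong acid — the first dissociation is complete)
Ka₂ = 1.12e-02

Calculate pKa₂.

pKa₂ = -log(Ka₂) = -log(1.12e-02) = 1.95.

pK_{a2} = 1.95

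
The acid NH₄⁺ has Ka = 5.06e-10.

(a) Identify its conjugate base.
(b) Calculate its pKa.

(a) The conjugate base is formed by removing one H⁺ from NH₄⁺, giving NH₃. (b) pKa = -log(Ka) = -log(5.06e-10) = 9.30.

Conjugate base: NH₃; pK_a = 9.30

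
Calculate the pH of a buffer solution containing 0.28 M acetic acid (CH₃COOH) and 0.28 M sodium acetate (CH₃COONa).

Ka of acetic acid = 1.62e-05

pKa = -log(1.62e-05) = 4.79. pH = pKa + log([A⁻]/[HA]) = 4.79 + log(0.28/0.28)

pH = 4.79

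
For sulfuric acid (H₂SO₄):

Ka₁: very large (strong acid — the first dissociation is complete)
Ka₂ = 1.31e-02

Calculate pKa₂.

pKa₂ = -log(Ka₂) = -log(1.31e-02) = 1.88.

pK_{a2} = 1.88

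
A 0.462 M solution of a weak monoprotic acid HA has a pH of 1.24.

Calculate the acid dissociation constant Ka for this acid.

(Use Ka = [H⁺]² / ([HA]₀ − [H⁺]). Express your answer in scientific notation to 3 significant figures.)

[H⁺] = 10^(−pH) = 10^(−1.24) = 5.754e-02 M. For HA ⇌ H⁺ + A⁻, Ka = [H⁺][A⁻]/[HA] = [H⁺]² / ([HA]₀ − [H⁺]) = (5.754e-02)² / (0.462 − 5.754e-02) = 8.19e-03.

K_a = 8.19e-03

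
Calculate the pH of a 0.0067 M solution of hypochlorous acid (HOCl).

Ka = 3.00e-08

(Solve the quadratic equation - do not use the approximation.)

x² + Ka×x - Ka×C = 0. Using quadratic formula: [H⁺] = 1.4162e-05

pH = 4.85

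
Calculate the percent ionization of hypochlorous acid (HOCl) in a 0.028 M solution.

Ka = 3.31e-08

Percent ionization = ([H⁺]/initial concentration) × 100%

Using Ka equilibrium: x² + Ka×x - Ka×C = 0. Solving: [H⁺] = 3.0427e-05. Percent = (3.0427e-05/0.028) × 100

Percent ionization = 0.109%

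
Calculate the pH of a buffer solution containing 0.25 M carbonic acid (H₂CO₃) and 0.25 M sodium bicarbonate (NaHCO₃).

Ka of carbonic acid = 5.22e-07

pKa = -log(5.22e-07) = 6.28. pH = pKa + log([A⁻]/[HA]) = 6.28 + log(0.25/0.25)

pH = 6.28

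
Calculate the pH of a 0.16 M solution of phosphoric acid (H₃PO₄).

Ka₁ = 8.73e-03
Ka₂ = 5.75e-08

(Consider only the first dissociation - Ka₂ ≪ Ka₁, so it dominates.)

First dissociation dominates. From Ka₁ = [H⁺][HA⁻]/[H₂A], x² + Ka₁·x − Ka₁·C = 0 with C = 0.16 M and Ka₁ = 8.73e-03. Solving: [H⁺] = (−Ka₁ + √(Ka₁² + 4·Ka₁·C)) / 2 = 3.3263e-02 M. pH = -log(3.3263e-02) = 1.48.

pH = 1.48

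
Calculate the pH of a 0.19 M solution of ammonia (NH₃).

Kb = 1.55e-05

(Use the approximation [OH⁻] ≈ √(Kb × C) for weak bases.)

[OH⁻] = √(Kb × C) = √(1.55e-05 × 0.19) = 1.7161e-03. pOH = 2.77, pH = 14 - pOH

pH = 11.23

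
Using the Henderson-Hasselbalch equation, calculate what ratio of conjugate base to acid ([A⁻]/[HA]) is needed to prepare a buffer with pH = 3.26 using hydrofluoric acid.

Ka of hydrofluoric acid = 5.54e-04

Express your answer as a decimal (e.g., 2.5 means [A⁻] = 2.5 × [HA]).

pKa = -log(5.54e-04) = 3.2565. pH = pKa + log([A⁻]/[HA]), so log([A⁻]/[HA]) = pH − pKa = 3.26 − 3.2565 = 0.0035. [A⁻]/[HA] = 10^(0.0035) = 1.01

[A⁻]/[HA] = 1.01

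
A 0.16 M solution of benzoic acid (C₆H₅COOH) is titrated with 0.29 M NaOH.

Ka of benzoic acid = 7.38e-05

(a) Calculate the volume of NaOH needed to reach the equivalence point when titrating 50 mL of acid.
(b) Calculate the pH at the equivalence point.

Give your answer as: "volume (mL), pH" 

moles acid = 0.16 × 50/1000 = 0.008 mol; V_base = moles/0.29 × 1000 = 27.6 mL. At equivalence only the conjugate base is present: [A⁻] = 0.008/0.078 = 1.0311e-01 M. Kb = Kw/Ka = 1.36e-10; [OH⁻] = √(Kb × [A⁻]) = 3.7379e-06; pOH = 5.43; pH = 14 - pOH = 8.57.

V = 27.6 mL, pH = 8.57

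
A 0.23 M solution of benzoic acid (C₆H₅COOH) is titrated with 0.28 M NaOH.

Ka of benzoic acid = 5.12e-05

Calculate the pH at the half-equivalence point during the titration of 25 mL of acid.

At half-equivalence [HA] = [A⁻], so Henderson-Hasselbalch gives pH = pKa = -log(5.12e-05) = 4.29.

pH = pKa = 4.29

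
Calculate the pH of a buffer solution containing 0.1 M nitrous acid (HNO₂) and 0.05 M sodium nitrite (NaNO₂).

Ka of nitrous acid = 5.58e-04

pKa = -log(5.58e-04) = 3.25. pH = pKa + log([A⁻]/[HA]) = 3.25 + log(0.05/0.1)

pH = 2.95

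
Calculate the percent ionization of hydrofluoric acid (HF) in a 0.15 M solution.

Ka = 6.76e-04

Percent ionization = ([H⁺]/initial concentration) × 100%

Using Ka equilibrium: x² + Ka×x - Ka×C = 0. Solving: [H⁺] = 9.7374e-03. Percent = (9.7374e-03/0.15) × 100

Percent ionization = 6.49%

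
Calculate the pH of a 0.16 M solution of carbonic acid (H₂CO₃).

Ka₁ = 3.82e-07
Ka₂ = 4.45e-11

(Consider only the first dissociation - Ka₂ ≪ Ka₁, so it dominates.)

First dissociation dominates. From Ka₁ = [H⁺][HA⁻]/[H₂A], x² + Ka₁·x − Ka₁·C = 0 with C = 0.16 M and Ka₁ = 3.82e-07. Solving: [H⁺] = (−Ka₁ + √(Ka₁² + 4·Ka₁·C)) / 2 = 2.4703e-04 M. pH = -log(2.4703e-04) = 3.61.

pH = 3.61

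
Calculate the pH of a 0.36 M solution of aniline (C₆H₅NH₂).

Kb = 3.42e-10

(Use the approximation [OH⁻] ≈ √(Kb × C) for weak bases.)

[OH⁻] = √(Kb × C) = √(3.42e-10 × 0.36) = 1.1096e-05. pOH = 4.95, pH = 14 - pOH

pH = 9.05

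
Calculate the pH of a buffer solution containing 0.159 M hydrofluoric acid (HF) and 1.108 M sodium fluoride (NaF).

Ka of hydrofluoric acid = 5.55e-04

pKa = -log(5.55e-04) = 3.26. pH = pKa + log([A⁻]/[HA]) = 3.26 + log(1.108/0.159)

pH = 4.10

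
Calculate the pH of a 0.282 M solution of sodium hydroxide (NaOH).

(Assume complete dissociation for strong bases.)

[OH⁻] = 0.282 M for strong base. pOH = -log[OH⁻] = 0.55, pH = 14 - pOH

pH = 13.45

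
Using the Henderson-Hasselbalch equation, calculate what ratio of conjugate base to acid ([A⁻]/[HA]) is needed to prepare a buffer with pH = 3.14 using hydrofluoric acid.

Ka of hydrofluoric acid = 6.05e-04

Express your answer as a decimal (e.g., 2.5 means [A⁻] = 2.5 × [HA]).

pKa = -log(6.05e-04) = 3.2182. pH = pKa + log([A⁻]/[HA]), so log([A⁻]/[HA]) = pH − pKa = 3.14 − 3.2182 = -0.0782. [A⁻]/[HA] = 10^(-0.0782) = 0.835

[A⁻]/[HA] = 0.835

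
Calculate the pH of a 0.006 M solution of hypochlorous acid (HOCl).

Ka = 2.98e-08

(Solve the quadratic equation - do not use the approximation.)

x² + Ka×x - Ka×C = 0. Using quadratic formula: [H⁺] = 1.3357e-05

pH = 4.87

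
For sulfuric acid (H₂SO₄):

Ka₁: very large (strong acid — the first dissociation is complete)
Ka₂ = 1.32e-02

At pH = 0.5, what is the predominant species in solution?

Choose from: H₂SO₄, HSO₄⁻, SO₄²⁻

The first dissociation is complete, so H₂SO₄ itself is never the predominant species in water; pKa₂ = -log(1.32e-02) = 1.88. For a polyprotic acid the predominant species crosses at each pKa: below pKa_n the protonated form dominates, above it the deprotonated form does. At pH = 0.5, the predominant species is HSO₄⁻.

HSO₄⁻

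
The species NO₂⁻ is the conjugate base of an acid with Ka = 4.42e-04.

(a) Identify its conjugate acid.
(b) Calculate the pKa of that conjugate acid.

(a) The conjugate acid is formed by adding one H⁺ to NO₂⁻, giving HNO₂. (b) pKa = -log(Ka) = -log(4.42e-04) = 3.35.

Conjugate acid: HNO₂; pK_a = 3.35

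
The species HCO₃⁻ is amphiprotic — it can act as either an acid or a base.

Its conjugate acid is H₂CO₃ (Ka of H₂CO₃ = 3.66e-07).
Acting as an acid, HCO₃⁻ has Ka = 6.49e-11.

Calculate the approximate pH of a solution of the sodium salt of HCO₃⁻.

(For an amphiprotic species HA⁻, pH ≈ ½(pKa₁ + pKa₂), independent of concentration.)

pKa₁ = -log(3.66e-07) = 6.44; pKa₂ = -log(6.49e-11) = 10.19. For an amphiprotic species, pH ≈ ½(pKa₁ + pKa₂) = ½(6.44 + 10.19) = 8.31.

pH = 8.31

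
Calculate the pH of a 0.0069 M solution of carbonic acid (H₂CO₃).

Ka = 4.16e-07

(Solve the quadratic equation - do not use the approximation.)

x² + Ka×x - Ka×C = 0. Using quadratic formula: [H⁺] = 5.3369e-05

pH = 4.27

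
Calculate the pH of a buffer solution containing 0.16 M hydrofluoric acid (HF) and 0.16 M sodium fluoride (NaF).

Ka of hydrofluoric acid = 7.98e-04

pKa = -log(7.98e-04) = 3.10. pH = pKa + log([A⁻]/[HA]) = 3.10 + log(0.16/0.16)

pH = 3.10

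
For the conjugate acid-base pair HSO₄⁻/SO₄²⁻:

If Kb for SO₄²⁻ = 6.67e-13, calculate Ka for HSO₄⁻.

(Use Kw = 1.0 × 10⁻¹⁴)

For a conjugate pair Ka × Kb = Kw, so Ka = Kw/Kb = 1.0 × 10⁻¹⁴ / 6.67e-13 = 1.50e-02.

K_a = 1.50e-02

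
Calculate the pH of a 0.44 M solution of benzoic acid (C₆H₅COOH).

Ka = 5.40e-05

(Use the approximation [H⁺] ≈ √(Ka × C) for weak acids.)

[H⁺] = √(Ka × C) = √(5.40e-05 × 0.44) = 4.8744e-03. pH = -log(4.8744e-03)

pH = 2.31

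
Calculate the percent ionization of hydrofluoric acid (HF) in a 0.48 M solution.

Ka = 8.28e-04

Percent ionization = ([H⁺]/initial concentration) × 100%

Using Ka equilibrium: x² + Ka×x - Ka×C = 0. Solving: [H⁺] = 1.9526e-02. Percent = (1.9526e-02/0.48) × 100

Percent ionization = 4.07%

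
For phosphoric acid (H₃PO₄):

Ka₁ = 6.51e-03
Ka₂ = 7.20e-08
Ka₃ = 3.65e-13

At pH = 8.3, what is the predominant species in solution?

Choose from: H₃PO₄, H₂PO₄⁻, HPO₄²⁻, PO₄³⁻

pKa₁ = 2.19, pKa₂ = 7.14, pKa₃ = 12.44. For a polyprotic acid the predominant species crosses at each pKa: below pKa_n the protonated form dominates, above it the deprotonated form does. At pH = 8.3, the predominant species is HPO₄²⁻.

HPO₄²⁻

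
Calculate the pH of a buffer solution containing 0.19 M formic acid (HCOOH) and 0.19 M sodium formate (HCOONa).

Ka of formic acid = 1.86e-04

pKa = -log(1.86e-04) = 3.73. pH = pKa + log([A⁻]/[HA]) = 3.73 + log(0.19/0.19)

pH = 3.73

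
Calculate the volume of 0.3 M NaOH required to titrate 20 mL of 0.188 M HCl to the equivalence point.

At equivalence: moles acid = moles base. moles HCl = 0.188 × 20/1000 = 0.00376 mol. V_base = moles / 0.3 × 1000 = 12.5 mL.

V_{base} = 12.5 mL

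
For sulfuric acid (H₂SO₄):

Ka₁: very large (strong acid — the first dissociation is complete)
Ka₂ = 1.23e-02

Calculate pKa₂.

pKa₂ = -log(Ka₂) = -log(1.23e-02) = 1.91.

pK_{a2} = 1.91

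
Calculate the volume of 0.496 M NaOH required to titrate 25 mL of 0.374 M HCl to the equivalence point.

At equivalence: moles acid = moles base. moles HCl = 0.374 × 25/1000 = 0.00935 mol. V_base = moles / 0.496 × 1000 = 18.9 mL.

V_{base} = 18.9 mL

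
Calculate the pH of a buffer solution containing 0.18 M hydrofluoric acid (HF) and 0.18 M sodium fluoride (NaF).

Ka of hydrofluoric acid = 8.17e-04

pKa = -log(8.17e-04) = 3.09. pH = pKa + log([A⁻]/[HA]) = 3.09 + log(0.18/0.18)

pH = 3.09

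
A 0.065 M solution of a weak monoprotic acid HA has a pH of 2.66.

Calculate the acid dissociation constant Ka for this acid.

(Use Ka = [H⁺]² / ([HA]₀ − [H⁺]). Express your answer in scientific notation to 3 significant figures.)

[H⁺] = 10^(−pH) = 10^(−2.66) = 2.188e-03 M. For HA ⇌ H⁺ + A⁻, Ka = [H⁺][A⁻]/[HA] = [H⁺]² / ([HA]₀ − [H⁺]) = (2.188e-03)² / (0.065 − 2.188e-03) = 7.62e-05.

K_a = 7.62e-05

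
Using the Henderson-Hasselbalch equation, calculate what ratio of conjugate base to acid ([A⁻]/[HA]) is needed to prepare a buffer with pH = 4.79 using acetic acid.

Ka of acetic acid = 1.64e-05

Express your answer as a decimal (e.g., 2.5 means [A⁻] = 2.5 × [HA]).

pKa = -log(1.64e-05) = 4.7852. pH = pKa + log([A⁻]/[HA]), so log([A⁻]/[HA]) = pH − pKa = 4.79 − 4.7852 = 0.0048. [A⁻]/[HA] = 10^(0.0048) = 1.01

[A⁻]/[HA] = 1.01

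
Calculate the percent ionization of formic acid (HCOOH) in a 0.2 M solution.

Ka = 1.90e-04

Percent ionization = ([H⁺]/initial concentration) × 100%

Using Ka equilibrium: x² + Ka×x - Ka×C = 0. Solving: [H⁺] = 6.0701e-03. Percent = (6.0701e-03/0.2) × 100

Percent ionization = 3.04%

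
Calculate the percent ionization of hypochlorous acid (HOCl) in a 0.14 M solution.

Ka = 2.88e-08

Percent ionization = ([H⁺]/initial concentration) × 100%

Using Ka equilibrium: x² + Ka×x - Ka×C = 0. Solving: [H⁺] = 6.3484e-05. Percent = (6.3484e-05/0.14) × 100

Percent ionization = 0.0453%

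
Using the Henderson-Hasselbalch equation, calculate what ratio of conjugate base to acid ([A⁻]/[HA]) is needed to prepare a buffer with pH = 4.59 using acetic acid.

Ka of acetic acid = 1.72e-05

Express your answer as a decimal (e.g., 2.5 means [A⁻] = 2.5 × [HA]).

pKa = -log(1.72e-05) = 4.7645. pH = pKa + log([A⁻]/[HA]), so log([A⁻]/[HA]) = pH − pKa = 4.59 − 4.7645 = -0.1745. [A⁻]/[HA] = 10^(-0.1745) = 0.669

[A⁻]/[HA] = 0.669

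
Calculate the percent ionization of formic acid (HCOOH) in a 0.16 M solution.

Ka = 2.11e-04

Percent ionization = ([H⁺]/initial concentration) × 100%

Using Ka equilibrium: x² + Ka×x - Ka×C = 0. Solving: [H⁺] = 5.7058e-03. Percent = (5.7058e-03/0.16) × 100

Percent ionization = 3.57%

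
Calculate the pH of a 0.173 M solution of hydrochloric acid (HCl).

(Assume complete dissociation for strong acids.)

[H⁺] = 0.173 M for strong acid. pH = -log[H⁺] = -log(0.173)

pH = 0.76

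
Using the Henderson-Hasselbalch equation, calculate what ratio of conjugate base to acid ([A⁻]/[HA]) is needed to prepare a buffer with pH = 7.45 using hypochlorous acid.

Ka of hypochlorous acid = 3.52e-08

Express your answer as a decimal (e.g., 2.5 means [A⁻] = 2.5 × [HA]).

pKa = -log(3.52e-08) = 7.4535. pH = pKa + log([A⁻]/[HA]), so log([A⁻]/[HA]) = pH − pKa = 7.45 − 7.4535 = -0.0035. [A⁻]/[HA] = 10^(-0.0035) = 0.992

[A⁻]/[HA] = 0.992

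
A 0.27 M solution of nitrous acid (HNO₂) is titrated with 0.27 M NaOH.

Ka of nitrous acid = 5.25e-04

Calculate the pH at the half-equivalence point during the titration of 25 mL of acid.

At half-equivalence [HA] = [A⁻], so Henderson-Hasselbalch gives pH = pKa = -log(5.25e-04) = 3.28.

pH = pKa = 3.28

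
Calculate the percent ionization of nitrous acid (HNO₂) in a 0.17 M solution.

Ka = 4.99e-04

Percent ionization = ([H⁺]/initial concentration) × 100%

Using Ka equilibrium: x² + Ka×x - Ka×C = 0. Solving: [H⁺] = 8.9642e-03. Percent = (8.9642e-03/0.17) × 100

Percent ionization = 5.27%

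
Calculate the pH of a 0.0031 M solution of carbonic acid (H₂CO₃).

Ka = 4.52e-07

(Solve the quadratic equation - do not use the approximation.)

x² + Ka×x - Ka×C = 0. Using quadratic formula: [H⁺] = 3.7207e-05

pH = 4.43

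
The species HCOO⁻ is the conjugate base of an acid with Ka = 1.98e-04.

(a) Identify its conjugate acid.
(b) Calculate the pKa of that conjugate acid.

(a) The conjugate acid is formed by adding one H⁺ to HCOO⁻, giving HCOOH. (b) pKa = -log(Ka) = -log(1.98e-04) = 3.70.

Conjugate acid: HCOOH; pK_a = 3.70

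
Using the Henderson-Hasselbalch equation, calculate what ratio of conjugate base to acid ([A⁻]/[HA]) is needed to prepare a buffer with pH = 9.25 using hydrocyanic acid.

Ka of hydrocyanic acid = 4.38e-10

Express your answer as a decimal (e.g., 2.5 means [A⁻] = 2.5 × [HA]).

pKa = -log(4.38e-10) = 9.3585. pH = pKa + log([A⁻]/[HA]), so log([A⁻]/[HA]) = pH − pKa = 9.25 − 9.3585 = -0.1085. [A⁻]/[HA] = 10^(-0.1085) = 0.779

[A⁻]/[HA] = 0.779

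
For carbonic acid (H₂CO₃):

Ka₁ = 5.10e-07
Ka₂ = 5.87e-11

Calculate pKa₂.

pKa₂ = -log(Ka₂) = -log(5.87e-11) = 10.23.

pK_{a2} = 10.23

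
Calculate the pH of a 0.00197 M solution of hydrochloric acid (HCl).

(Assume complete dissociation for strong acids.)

[H⁺] = 0.00197 M for strong acid. pH = -log[H⁺] = -log(0.00197)

pH = 2.71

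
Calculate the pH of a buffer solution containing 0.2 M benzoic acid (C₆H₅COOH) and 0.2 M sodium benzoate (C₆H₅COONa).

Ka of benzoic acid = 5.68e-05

pKa = -log(5.68e-05) = 4.25. pH = pKa + log([A⁻]/[HA]) = 4.25 + log(0.2/0.2)

pH = 4.25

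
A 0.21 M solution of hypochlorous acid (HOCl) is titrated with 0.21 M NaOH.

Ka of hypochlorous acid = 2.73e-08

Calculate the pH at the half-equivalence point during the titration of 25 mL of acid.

At half-equivalence [HA] = [A⁻], so Henderson-Hasselbalch gives pH = pKa = -log(2.73e-08) = 7.56.

pH = pKa = 7.56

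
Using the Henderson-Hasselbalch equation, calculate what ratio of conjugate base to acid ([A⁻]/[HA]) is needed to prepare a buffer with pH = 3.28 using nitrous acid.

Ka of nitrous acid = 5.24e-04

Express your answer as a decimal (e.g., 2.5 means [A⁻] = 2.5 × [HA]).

pKa = -log(5.24e-04) = 3.2807. pH = pKa + log([A⁻]/[HA]), so log([A⁻]/[HA]) = pH − pKa = 3.28 − 3.2807 = -0.0007. [A⁻]/[HA] = 10^(-0.0007) = 0.998

[A⁻]/[HA] = 0.998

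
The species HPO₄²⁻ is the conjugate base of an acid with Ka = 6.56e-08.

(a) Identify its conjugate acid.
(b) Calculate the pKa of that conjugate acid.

(a) The conjugate acid is formed by adding one H⁺ to HPO₄²⁻, giving H₂PO₄⁻. (b) pKa = -log(Ka) = -log(6.56e-08) = 7.18.

Conjugate acid: H₂PO₄⁻; pK_a = 7.18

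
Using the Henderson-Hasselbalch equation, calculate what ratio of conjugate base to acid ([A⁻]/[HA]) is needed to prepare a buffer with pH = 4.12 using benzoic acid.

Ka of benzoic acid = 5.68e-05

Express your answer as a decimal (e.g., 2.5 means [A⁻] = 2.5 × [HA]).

pKa = -log(5.68e-05) = 4.2457. pH = pKa + log([A⁻]/[HA]), so log([A⁻]/[HA]) = pH − pKa = 4.12 − 4.2457 = -0.1257. [A⁻]/[HA] = 10^(-0.1257) = 0.749

[A⁻]/[HA] = 0.749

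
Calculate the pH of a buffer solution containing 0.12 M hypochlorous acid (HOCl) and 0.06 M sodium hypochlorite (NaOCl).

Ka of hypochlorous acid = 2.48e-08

pKa = -log(2.48e-08) = 7.61. pH = pKa + log([A⁻]/[HA]) = 7.61 + log(0.06/0.12)

pH = 7.30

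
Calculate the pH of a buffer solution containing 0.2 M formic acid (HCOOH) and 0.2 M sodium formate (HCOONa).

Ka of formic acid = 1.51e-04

pKa = -log(1.51e-04) = 3.82. pH = pKa + log([A⁻]/[HA]) = 3.82 + log(0.2/0.2)

pH = 3.82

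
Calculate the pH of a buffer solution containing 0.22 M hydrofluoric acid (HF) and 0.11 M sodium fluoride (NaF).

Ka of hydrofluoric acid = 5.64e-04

pKa = -log(5.64e-04) = 3.25. pH = pKa + log([A⁻]/[HA]) = 3.25 + log(0.11/0.22)

pH = 2.95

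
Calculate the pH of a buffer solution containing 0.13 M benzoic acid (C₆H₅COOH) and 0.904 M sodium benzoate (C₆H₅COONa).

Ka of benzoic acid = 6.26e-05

pKa = -log(6.26e-05) = 4.20. pH = pKa + log([A⁻]/[HA]) = 4.20 + log(0.904/0.13)

pH = 5.05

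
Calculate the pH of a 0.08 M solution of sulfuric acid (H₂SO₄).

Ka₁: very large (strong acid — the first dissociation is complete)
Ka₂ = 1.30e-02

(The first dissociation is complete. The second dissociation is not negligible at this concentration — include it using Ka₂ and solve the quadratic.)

First dissociation is complete: [H⁺]₀ = [HSO₄⁻]₀ = C = 0.08 M. Second dissociation HSO₄⁻ ⇌ H⁺ + SO₄²⁻: let x = [SO₄²⁻]. Ka₂ = (C + x)·x / (C − x) = 1.30e-02 → x² + (C + Ka₂)·x − Ka₂·C = 0 → x² + 0.09300·x − 1.040e-03 = 0. x = (−0.09300 + √(0.09300² + 4 × 1.040e-03)) / 2 = 1.0088e-02 M. [H⁺] = C + x = 0.08 + 1.0088e-02 = 9.0088e-02 M. pH = -log(9.0088e-02) = 1.05.

pH = 1.05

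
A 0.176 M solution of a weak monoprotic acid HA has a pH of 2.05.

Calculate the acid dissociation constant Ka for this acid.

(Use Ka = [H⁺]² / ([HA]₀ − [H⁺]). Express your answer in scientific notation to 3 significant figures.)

[H⁺] = 10^(−pH) = 10^(−2.05) = 8.913e-03 M. For HA ⇌ H⁺ + A⁻, Ka = [H⁺][A⁻]/[HA] = [H⁺]² / ([HA]₀ − [H⁺]) = (8.913e-03)² / (0.176 − 8.913e-03) = 4.75e-04.

K_a = 4.75e-04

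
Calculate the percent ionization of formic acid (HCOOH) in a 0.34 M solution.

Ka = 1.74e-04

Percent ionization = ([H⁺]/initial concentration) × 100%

Using Ka equilibrium: x² + Ka×x - Ka×C = 0. Solving: [H⁺] = 7.6050e-03. Percent = (7.6050e-03/0.34) × 100

Percent ionization = 2.24%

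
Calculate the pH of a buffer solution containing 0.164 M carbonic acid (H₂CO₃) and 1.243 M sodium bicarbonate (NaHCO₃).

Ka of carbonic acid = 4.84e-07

pKa = -log(4.84e-07) = 6.32. pH = pKa + log([A⁻]/[HA]) = 6.32 + log(1.243/0.164)

pH = 7.19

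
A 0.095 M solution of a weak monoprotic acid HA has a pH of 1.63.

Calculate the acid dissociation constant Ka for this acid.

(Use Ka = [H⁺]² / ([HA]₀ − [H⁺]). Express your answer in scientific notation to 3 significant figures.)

[H⁺] = 10^(−pH) = 10^(−1.63) = 2.344e-02 M. For HA ⇌ H⁺ + A⁻, Ka = [H⁺][A⁻]/[HA] = [H⁺]² / ([HA]₀ − [H⁺]) = (2.344e-02)² / (0.095 − 2.344e-02) = 7.68e-03.

K_a = 7.68e-03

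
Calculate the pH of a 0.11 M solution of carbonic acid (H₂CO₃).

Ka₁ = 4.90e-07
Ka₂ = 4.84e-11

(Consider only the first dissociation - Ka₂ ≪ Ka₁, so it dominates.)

First dissociation dominates. From Ka₁ = [H⁺][HA⁻]/[H₂A], x² + Ka₁·x − Ka₁·C = 0 with C = 0.11 M and Ka₁ = 4.90e-07. Solving: [H⁺] = (−Ka₁ + √(Ka₁² + 4·Ka₁·C)) / 2 = 2.3192e-04 M. pH = -log(2.3192e-04) = 3.63.

pH = 3.63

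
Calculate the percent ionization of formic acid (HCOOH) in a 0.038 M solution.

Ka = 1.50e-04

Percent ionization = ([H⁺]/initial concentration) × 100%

Using Ka equilibrium: x² + Ka×x - Ka×C = 0. Solving: [H⁺] = 2.3136e-03. Percent = (2.3136e-03/0.038) × 100

Percent ionization = 6.09%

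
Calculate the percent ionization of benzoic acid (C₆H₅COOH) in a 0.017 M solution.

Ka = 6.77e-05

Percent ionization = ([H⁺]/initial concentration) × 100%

Using Ka equilibrium: x² + Ka×x - Ka×C = 0. Solving: [H⁺] = 1.0395e-03. Percent = (1.0395e-03/0.017) × 100

Percent ionization = 6.11%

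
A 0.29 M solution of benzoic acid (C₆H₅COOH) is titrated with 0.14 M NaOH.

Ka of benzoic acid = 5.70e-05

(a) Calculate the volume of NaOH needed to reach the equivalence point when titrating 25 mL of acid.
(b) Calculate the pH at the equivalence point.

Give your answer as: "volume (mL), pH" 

moles acid = 0.29 × 25/1000 = 0.00725 mol; V_base = moles/0.14 × 1000 = 51.8 mL. At equivalence only the conjugate base is present: [A⁻] = 0.00725/0.077 = 9.4419e-02 M. Kb = Kw/Ka = 1.75e-10; [OH⁻] = √(Kb × [A⁻]) = 4.0700e-06; pOH = 5.39; pH = 14 - pOH = 8.61.

V = 51.8 mL, pH = 8.61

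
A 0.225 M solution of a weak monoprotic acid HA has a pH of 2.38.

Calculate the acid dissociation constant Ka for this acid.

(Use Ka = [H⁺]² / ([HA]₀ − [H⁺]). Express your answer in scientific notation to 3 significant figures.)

[H⁺] = 10^(−pH) = 10^(−2.38) = 4.169e-03 M. For HA ⇌ H⁺ + A⁻, Ka = [H⁺][A⁻]/[HA] = [H⁺]² / ([HA]₀ − [H⁺]) = (4.169e-03)² / (0.225 − 4.169e-03) = 7.87e-05.

K_a = 7.87e-05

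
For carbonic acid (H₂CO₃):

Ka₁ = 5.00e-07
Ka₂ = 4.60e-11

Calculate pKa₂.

pKa₂ = -log(Ka₂) = -log(4.60e-11) = 10.34.

pK_{a2} = 10.34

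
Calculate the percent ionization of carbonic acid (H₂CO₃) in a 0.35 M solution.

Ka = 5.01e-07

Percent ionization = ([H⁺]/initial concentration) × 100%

Using Ka equilibrium: x² + Ka×x - Ka×C = 0. Solving: [H⁺] = 4.1850e-04. Percent = (4.1850e-04/0.35) × 100

Percent ionization = 0.12%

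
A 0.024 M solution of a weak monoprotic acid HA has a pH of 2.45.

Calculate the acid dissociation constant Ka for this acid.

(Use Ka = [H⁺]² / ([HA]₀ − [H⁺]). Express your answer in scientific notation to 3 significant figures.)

[H⁺] = 10^(−pH) = 10^(−2.45) = 3.548e-03 M. For HA ⇌ H⁺ + A⁻, Ka = [H⁺][A⁻]/[HA] = [H⁺]² / ([HA]₀ − [H⁺]) = (3.548e-03)² / (0.024 − 3.548e-03) = 6.16e-04.

K_a = 6.16e-04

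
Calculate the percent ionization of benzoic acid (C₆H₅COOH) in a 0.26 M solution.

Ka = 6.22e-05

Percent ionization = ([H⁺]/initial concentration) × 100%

Using Ka equilibrium: x² + Ka×x - Ka×C = 0. Solving: [H⁺] = 3.9905e-03. Percent = (3.9905e-03/0.26) × 100

Percent ionization = 1.53%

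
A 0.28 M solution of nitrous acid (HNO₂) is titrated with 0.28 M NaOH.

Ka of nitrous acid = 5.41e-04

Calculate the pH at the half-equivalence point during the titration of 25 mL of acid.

At half-equivalence [HA] = [A⁻], so Henderson-Hasselbalch gives pH = pKa = -log(5.41e-04) = 3.27.

pH = pKa = 3.27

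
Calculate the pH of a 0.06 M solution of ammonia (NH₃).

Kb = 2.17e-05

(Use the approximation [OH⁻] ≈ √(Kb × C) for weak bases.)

[OH⁻] = √(Kb × C) = √(2.17e-05 × 0.06) = 1.1411e-03. pOH = 2.94, pH = 14 - pOH

pH = 11.06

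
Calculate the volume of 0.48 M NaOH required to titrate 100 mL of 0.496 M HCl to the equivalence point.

At equivalence: moles acid = moles base. moles HCl = 0.496 × 100/1000 = 0.0496 mol. V_base = moles / 0.48 × 1000 = 103.3 mL.

V_{base} = 103.3 mL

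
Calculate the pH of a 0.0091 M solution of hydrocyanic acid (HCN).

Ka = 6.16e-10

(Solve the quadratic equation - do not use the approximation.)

x² + Ka×x - Ka×C = 0. Using quadratic formula: [H⁺] = 2.3673e-06

pH = 5.63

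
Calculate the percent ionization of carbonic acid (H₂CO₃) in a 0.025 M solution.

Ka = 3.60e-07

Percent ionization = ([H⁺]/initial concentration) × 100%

Using Ka equilibrium: x² + Ka×x - Ka×C = 0. Solving: [H⁺] = 9.4689e-05. Percent = (9.4689e-05/0.025) × 100

Percent ionization = 0.379%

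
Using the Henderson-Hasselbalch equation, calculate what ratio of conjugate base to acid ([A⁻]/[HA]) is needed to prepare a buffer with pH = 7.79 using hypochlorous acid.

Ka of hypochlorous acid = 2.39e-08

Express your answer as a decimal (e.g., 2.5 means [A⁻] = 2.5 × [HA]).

pKa = -log(2.39e-08) = 7.6216. pH = pKa + log([A⁻]/[HA]), so log([A⁻]/[HA]) = pH − pKa = 7.79 − 7.6216 = 0.1684. [A⁻]/[HA] = 10^(0.1684) = 1.47

[A⁻]/[HA] = 1.47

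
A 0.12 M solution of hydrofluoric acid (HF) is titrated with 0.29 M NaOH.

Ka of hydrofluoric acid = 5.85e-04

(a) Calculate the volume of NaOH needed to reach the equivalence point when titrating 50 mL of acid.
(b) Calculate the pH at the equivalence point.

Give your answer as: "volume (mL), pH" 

moles acid = 0.12 × 50/1000 = 0.006 mol; V_base = moles/0.29 × 1000 = 20.7 mL. At equivalence only the conjugate base is present: [A⁻] = 0.006/0.071 = 8.4878e-02 M. Kb = Kw/Ka = 1.71e-11; [OH⁻] = √(Kb × [A⁻]) = 1.2045e-06; pOH = 5.92; pH = 14 - pOH = 8.08.

V = 20.7 mL, pH = 8.08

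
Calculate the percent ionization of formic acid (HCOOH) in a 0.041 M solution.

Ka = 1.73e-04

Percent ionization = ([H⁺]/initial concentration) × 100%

Using Ka equilibrium: x² + Ka×x - Ka×C = 0. Solving: [H⁺] = 2.5782e-03. Percent = (2.5782e-03/0.041) × 100

Percent ionization = 6.29%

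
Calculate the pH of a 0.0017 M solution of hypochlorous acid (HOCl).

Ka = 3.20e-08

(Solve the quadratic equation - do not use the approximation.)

x² + Ka×x - Ka×C = 0. Using quadratic formula: [H⁺] = 7.3597e-06

pH = 5.13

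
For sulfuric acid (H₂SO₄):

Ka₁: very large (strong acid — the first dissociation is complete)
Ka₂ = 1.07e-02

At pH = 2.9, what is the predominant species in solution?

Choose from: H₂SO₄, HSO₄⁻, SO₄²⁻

The first dissociation is complete, so H₂SO₄ itself is never the predominant species in water; pKa₂ = -log(1.07e-02) = 1.97. For a polyprotic acid the predominant species crosses at each pKa: below pKa_n the protonated form dominates, above it the deprotonated form does. At pH = 2.9, the predominant species is SO₄²⁻.

SO₄²⁻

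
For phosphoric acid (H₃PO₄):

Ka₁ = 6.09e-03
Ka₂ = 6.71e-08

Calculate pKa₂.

pKa₂ = -log(Ka₂) = -log(6.71e-08) = 7.17.

pK_{a2} = 7.17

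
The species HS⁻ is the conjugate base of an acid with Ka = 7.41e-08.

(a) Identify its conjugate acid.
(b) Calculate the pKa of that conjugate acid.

(a) The conjugate acid is formed by adding one H⁺ to HS⁻, giving H₂S. (b) pKa = -log(Ka) = -log(7.41e-08) = 7.13.

Conjugate acid: H₂S; pK_a = 7.13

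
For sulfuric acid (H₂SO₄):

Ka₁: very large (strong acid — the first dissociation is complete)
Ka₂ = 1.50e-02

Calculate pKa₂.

pKa₂ = -log(Ka₂) = -log(1.50e-02) = 1.82.

pK_{a2} = 1.82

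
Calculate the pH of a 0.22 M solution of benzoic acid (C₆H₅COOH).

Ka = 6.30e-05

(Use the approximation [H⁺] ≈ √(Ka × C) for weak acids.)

[H⁺] = √(Ka × C) = √(6.30e-05 × 0.22) = 3.7229e-03. pH = -log(3.7229e-03)

pH = 2.43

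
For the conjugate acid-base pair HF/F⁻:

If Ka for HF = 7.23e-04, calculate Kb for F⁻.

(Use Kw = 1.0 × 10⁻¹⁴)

For a conjugate pair Ka × Kb = Kw, so Kb = Kw/Ka = 1.0 × 10⁻¹⁴ / 7.23e-04 = 1.38e-11.

K_b = 1.38e-11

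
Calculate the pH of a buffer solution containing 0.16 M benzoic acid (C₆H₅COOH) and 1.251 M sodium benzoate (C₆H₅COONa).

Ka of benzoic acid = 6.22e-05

pKa = -log(6.22e-05) = 4.21. pH = pKa + log([A⁻]/[HA]) = 4.21 + log(1.251/0.16)

pH = 5.10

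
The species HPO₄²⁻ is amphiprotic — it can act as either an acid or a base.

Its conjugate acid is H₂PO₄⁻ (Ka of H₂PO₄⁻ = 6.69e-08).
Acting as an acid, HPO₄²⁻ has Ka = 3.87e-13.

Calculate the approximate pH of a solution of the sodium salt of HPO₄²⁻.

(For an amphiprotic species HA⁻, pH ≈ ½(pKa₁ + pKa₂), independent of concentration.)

pKa₁ = -log(6.69e-08) = 7.17; pKa₂ = -log(3.87e-13) = 12.41. For an amphiprotic species, pH ≈ ½(pKa₁ + pKa₂) = ½(7.17 + 12.41) = 9.79.

pH = 9.79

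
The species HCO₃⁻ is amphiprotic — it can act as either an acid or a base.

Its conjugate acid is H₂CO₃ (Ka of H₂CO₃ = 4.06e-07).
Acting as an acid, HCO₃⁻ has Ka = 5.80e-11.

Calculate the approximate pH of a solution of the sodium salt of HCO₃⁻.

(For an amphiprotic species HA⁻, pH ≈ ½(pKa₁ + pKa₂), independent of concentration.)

pKa₁ = -log(4.06e-07) = 6.39; pKa₂ = -log(5.80e-11) = 10.24. For an amphiprotic species, pH ≈ ½(pKa₁ + pKa₂) = ½(6.39 + 10.24) = 8.31.

pH = 8.31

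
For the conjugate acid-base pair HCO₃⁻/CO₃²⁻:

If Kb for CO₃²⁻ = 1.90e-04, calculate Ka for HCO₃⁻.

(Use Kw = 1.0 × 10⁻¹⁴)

For a conjugate pair Ka × Kb = Kw, so Ka = Kw/Kb = 1.0 × 10⁻¹⁴ / 1.90e-04 = 5.26e-11.

K_a = 5.26e-11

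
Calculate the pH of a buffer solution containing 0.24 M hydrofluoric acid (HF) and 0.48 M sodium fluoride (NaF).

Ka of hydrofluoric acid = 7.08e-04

pKa = -log(7.08e-04) = 3.15. pH = pKa + log([A⁻]/[HA]) = 3.15 + log(0.48/0.24)

pH = 3.45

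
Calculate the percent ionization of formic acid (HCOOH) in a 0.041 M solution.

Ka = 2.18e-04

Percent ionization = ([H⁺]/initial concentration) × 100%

Using Ka equilibrium: x² + Ka×x - Ka×C = 0. Solving: [H⁺] = 2.8826e-03. Percent = (2.8826e-03/0.041) × 100

Percent ionization = 7.03%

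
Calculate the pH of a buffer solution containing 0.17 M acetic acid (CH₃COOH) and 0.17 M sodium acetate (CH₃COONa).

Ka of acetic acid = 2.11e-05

pKa = -log(2.11e-05) = 4.68. pH = pKa + log([A⁻]/[HA]) = 4.68 + log(0.17/0.17)

pH = 4.68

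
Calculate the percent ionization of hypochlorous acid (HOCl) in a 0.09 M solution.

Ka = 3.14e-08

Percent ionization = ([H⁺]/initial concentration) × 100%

Using Ka equilibrium: x² + Ka×x - Ka×C = 0. Solving: [H⁺] = 5.3144e-05. Percent = (5.3144e-05/0.09) × 100

Percent ionization = 0.059%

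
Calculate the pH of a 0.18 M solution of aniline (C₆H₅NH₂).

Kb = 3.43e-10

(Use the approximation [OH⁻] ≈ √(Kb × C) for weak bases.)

[OH⁻] = √(Kb × C) = √(3.43e-10 × 0.18) = 7.8575e-06. pOH = 5.10, pH = 14 - pOH

pH = 8.90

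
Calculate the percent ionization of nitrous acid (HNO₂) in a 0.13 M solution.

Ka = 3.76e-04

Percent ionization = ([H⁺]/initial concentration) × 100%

Using Ka equilibrium: x² + Ka×x - Ka×C = 0. Solving: [H⁺] = 6.8060e-03. Percent = (6.8060e-03/0.13) × 100

Percent ionization = 5.24%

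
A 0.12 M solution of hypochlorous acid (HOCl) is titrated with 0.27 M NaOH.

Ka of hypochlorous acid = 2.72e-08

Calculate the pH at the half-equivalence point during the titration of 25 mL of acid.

At half-equivalence [HA] = [A⁻], so Henderson-Hasselbalch gives pH = pKa = -log(2.72e-08) = 7.57.

pH = pKa = 7.57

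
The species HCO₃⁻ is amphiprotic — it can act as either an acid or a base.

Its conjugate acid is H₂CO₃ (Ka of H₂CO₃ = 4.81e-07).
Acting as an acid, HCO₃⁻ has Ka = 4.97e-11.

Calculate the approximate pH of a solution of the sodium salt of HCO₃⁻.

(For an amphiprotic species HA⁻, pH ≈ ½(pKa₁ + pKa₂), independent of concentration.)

pKa₁ = -log(4.81e-07) = 6.32; pKa₂ = -log(4.97e-11) = 10.30. For an amphiprotic species, pH ≈ ½(pKa₁ + pKa₂) = ½(6.32 + 10.30) = 8.31.

pH = 8.31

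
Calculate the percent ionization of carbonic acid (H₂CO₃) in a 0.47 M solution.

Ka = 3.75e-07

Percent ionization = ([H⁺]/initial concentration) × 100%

Using Ka equilibrium: x² + Ka×x - Ka×C = 0. Solving: [H⁺] = 4.1963e-04. Percent = (4.1963e-04/0.47) × 100

Percent ionization = 0.0893%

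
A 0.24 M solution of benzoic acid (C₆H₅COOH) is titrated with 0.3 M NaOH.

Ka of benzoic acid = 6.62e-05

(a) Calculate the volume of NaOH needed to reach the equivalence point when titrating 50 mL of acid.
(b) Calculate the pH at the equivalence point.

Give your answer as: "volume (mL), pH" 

moles acid = 0.24 × 50/1000 = 0.012 mol; V_base = moles/0.3 × 1000 = 40.0 mL. At equivalence only the conjugate base is present: [A⁻] = 0.012/0.090 = 1.3333e-01 M. Kb = Kw/Ka = 1.51e-10; [OH⁻] = √(Kb × [A⁻]) = 4.4879e-06; pOH = 5.35; pH = 14 - pOH = 8.65.

V = 40.0 mL, pH = 8.65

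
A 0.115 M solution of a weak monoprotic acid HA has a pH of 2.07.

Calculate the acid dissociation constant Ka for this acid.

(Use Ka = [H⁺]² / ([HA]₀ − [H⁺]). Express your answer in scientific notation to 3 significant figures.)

[H⁺] = 10^(−pH) = 10^(−2.07) = 8.511e-03 M. For HA ⇌ H⁺ + A⁻, Ka = [H⁺][A⁻]/[HA] = [H⁺]² / ([HA]₀ − [H⁺]) = (8.511e-03)² / (0.115 − 8.511e-03) = 6.80e-04.

K_a = 6.80e-04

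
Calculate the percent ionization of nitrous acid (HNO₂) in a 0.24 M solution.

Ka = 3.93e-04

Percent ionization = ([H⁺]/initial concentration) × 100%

Using Ka equilibrium: x² + Ka×x - Ka×C = 0. Solving: [H⁺] = 9.5173e-03. Percent = (9.5173e-03/0.24) × 100

Percent ionization = 3.97%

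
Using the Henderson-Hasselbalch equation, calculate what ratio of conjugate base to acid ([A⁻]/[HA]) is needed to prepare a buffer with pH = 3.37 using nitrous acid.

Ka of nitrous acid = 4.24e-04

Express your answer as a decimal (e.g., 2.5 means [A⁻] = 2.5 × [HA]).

pKa = -log(4.24e-04) = 3.3726. pH = pKa + log([A⁻]/[HA]), so log([A⁻]/[HA]) = pH − pKa = 3.37 − 3.3726 = -0.0026. [A⁻]/[HA] = 10^(-0.0026) = 0.994

[A⁻]/[HA] = 0.994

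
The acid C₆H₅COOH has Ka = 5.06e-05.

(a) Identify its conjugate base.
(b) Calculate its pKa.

(a) The conjugate base is formed by removing one H⁺ from C₆H₅COOH, giving C₆H₅COO⁻. (b) pKa = -log(Ka) = -log(5.06e-05) = 4.30.

Conjugate base: C₆H₅COO⁻; pK_a = 4.30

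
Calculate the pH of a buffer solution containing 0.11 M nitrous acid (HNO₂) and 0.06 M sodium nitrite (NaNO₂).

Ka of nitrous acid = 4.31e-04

pKa = -log(4.31e-04) = 3.37. pH = pKa + log([A⁻]/[HA]) = 3.37 + log(0.06/0.11)

pH = 3.10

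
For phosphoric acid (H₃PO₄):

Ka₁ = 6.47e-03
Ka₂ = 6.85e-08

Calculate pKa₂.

pKa₂ = -log(Ka₂) = -log(6.85e-08) = 7.16.

pK_{a2} = 7.16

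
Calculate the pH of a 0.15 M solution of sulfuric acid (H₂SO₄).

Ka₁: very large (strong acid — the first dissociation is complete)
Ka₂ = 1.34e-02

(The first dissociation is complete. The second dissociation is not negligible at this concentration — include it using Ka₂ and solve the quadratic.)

First dissociation is complete: [H⁺]₀ = [HSO₄⁻]₀ = C = 0.15 M. Second dissociation HSO₄⁻ ⇌ H⁺ + SO₄²⁻: let x = [SO₄²⁻]. Ka₂ = (C + x)·x / (C − x) = 1.34e-02 → x² + (C + Ka₂)·x − Ka₂·C = 0 → x² + 0.16340·x − 2.010e-03 = 0. x = (−0.16340 + √(0.16340² + 4 × 2.010e-03)) / 2 = 1.1493e-02 M. [H⁺] = C + x = 0.15 + 1.1493e-02 = 1.6149e-01 M. pH = -log(1.6149e-01) = 0.79.

pH = 0.79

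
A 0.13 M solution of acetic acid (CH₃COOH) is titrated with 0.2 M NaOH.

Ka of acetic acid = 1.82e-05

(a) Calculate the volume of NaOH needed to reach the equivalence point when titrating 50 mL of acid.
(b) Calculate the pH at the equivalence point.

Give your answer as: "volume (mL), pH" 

moles acid = 0.13 × 50/1000 = 0.0065 mol; V_base = moles/0.2 × 1000 = 32.5 mL. At equivalence only the conjugate base is present: [A⁻] = 0.0065/0.083 = 7.8788e-02 M. Kb = Kw/Ka = 5.49e-10; [OH⁻] = √(Kb × [A⁻]) = 6.5795e-06; pOH = 5.18; pH = 14 - pOH = 8.82.

V = 32.5 mL, pH = 8.82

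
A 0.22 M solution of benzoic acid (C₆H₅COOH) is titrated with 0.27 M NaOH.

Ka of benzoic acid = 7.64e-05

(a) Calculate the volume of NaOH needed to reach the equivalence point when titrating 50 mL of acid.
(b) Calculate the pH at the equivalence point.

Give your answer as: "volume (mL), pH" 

moles acid = 0.22 × 50/1000 = 0.011 mol; V_base = moles/0.27 × 1000 = 40.7 mL. At equivalence only the conjugate base is present: [A⁻] = 0.011/0.091 = 1.2122e-01 M. Kb = Kw/Ka = 1.31e-10; [OH⁻] = √(Kb × [A⁻]) = 3.9834e-06; pOH = 5.40; pH = 14 - pOH = 8.60.

V = 40.7 mL, pH = 8.60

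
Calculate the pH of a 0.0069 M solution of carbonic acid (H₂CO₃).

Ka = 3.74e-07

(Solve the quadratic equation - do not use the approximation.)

x² + Ka×x - Ka×C = 0. Using quadratic formula: [H⁺] = 5.0613e-05

pH = 4.30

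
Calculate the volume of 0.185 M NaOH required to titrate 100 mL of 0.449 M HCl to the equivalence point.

At equivalence: moles acid = moles base. moles HCl = 0.449 × 100/1000 = 0.0449 mol. V_base = moles / 0.185 × 1000 = 242.7 mL.

V_{base} = 242.7 mL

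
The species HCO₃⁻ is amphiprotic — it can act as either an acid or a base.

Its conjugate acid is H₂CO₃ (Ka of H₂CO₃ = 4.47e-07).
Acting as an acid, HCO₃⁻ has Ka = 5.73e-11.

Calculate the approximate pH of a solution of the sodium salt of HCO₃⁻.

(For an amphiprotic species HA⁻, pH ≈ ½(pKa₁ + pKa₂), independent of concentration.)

pKa₁ = -log(4.47e-07) = 6.35; pKa₂ = -log(5.73e-11) = 10.24. For an amphiprotic species, pH ≈ ½(pKa₁ + pKa₂) = ½(6.35 + 10.24) = 8.30.

pH = 8.30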